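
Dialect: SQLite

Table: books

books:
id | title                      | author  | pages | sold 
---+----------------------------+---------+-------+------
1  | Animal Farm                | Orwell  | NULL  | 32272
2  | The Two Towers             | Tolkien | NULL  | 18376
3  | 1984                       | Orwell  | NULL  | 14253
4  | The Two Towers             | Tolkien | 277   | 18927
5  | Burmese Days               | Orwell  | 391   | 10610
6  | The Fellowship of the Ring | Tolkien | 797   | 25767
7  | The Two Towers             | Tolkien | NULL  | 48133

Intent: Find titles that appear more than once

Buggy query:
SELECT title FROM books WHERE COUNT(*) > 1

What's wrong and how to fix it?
Bug: COUNT(*) is an aggregate and cannot be used in WHERE

Fix: GROUP BY title, then filter groups with HAVING COUNT(*) > 1

Corrected query:
SELECT title FROM books GROUP BY title HAVING COUNT(*) > 1

Result:
title         
--------------
The Two Towers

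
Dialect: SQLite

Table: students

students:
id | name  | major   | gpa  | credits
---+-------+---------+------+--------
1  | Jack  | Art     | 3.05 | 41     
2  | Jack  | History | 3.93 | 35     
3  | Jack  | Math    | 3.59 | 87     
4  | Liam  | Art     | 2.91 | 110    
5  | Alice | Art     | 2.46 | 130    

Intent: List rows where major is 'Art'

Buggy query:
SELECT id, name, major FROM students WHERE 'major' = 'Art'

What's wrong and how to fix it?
Bug: Single quotes denote string literals in SQL; the column name is being compared as a constant string

Fix: Reference the column as major without single quotes

Corrected query:
SELECT id, name, major FROM students WHERE major = 'Art'

Result:
id | name  | major
---+-------+------
1  | Jack  | Art  
4  | Liam  | Art  
5  | Alice | Art  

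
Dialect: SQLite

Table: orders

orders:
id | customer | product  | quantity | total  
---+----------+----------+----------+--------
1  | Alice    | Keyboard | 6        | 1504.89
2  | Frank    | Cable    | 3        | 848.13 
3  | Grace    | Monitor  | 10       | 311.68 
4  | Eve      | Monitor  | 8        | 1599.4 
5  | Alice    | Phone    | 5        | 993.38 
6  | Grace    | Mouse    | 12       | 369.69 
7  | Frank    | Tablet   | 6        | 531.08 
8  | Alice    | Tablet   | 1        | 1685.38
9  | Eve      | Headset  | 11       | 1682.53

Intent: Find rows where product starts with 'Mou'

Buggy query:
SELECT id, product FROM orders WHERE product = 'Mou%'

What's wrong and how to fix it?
Bug: '=' compares the literal string including the % character; pattern matching needs LIKE

Fix: Use LIKE for wildcard pattern matching

Corrected query:
SELECT id, product FROM orders WHERE product LIKE 'Mou%'

Result:
id | product
---+--------
6  | Mouse  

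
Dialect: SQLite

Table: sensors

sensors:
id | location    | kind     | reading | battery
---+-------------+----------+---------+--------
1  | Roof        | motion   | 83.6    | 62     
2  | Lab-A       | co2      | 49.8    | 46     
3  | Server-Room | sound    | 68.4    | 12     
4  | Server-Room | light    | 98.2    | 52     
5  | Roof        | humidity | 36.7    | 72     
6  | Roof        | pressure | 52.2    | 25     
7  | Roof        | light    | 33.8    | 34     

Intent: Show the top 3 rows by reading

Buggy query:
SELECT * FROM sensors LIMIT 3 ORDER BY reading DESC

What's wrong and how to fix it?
Bug: ORDER BY cannot follow LIMIT; LIMIT is the final clause

Fix: Swap the clauses: ORDER BY first, then LIMIT

Corrected query:
SELECT * FROM sensors ORDER BY reading DESC LIMIT 3

Result:
id | location    | kind   | reading | battery
---+-------------+--------+---------+--------
4  | Server-Room | light  | 98.2    | 52     
1  | Roof        | motion | 83.6    | 62     
3  | Server-Room | sound  | 68.4    | 12     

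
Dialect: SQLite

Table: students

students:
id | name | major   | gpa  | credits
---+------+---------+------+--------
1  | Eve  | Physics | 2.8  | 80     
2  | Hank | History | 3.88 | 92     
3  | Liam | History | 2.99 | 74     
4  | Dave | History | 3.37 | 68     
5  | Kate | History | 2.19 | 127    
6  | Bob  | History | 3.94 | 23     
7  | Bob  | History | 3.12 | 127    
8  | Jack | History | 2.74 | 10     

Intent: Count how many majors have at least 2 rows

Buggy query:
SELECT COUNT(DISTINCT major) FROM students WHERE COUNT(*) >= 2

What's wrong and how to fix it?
Bug: COUNT(*) cannot appear in WHERE; the per-group count doesn't exist yet

Fix: Group first with HAVING COUNT(*) >= 2, then COUNT the resulting groups

Corrected query:
SELECT COUNT(*) FROM (SELECT major FROM students GROUP BY major HAVING COUNT(*) >= 2)

Result:
COUNT(*)
--------
1       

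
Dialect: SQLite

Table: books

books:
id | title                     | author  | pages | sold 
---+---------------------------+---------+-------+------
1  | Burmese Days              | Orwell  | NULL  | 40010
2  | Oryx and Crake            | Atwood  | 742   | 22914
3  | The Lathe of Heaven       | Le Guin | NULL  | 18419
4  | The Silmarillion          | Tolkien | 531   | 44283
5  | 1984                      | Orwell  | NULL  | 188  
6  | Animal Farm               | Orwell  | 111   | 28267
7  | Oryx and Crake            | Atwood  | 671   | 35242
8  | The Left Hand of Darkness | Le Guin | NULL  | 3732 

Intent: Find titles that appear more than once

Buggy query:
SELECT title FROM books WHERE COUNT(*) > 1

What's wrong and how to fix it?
Bug: WHERE can't reference COUNT(*); aggregates are computed after WHERE

Fix: GROUP BY title, then filter groups with HAVING COUNT(*) > 1

Corrected query:
SELECT title FROM books GROUP BY title HAVING COUNT(*) > 1

Result:
title         
--------------
Oryx and Crake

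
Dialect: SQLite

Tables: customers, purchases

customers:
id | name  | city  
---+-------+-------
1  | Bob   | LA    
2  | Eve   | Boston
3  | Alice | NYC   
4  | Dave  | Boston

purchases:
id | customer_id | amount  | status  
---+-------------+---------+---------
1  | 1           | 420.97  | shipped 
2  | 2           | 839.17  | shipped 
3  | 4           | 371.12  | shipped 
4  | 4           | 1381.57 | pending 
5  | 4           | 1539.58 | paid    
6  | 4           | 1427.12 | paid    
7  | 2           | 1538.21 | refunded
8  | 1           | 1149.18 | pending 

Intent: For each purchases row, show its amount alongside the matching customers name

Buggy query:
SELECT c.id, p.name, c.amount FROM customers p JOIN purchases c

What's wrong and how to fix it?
Bug: JOIN with no ON clause produces a cartesian product; every purchases row pairs with every customers row

Fix: Specify the join condition linking the foreign key to the parent id

Corrected query:
SELECT c.id, p.name, c.amount FROM customers p JOIN purchases c ON c.customer_id = p.id

Result:
id | name | amount 
---+------+--------
1  | Bob  | 420.97 
2  | Eve  | 839.17 
3  | Dave | 371.12 
4  | Dave | 1381.57
5  | Dave | 1539.58
6  | Dave | 1427.12
7  | Eve  | 1538.21
8  | Bob  | 1149.18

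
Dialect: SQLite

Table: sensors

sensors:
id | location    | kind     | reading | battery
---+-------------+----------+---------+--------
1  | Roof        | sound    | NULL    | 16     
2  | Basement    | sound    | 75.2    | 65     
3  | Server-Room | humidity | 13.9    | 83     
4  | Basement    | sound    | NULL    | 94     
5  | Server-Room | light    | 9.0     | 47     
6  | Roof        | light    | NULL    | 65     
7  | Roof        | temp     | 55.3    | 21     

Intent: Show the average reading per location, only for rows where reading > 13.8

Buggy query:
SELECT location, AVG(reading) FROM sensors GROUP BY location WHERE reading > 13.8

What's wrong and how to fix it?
Bug: Row-level WHERE must come before GROUP BY in the clause order

Fix: Place WHERE between FROM and GROUP BY

Corrected query:
SELECT location, AVG(reading) FROM sensors WHERE reading > 13.8 GROUP BY location

Result:
location    | AVG(reading)
------------+-------------
Basement    | 75.2        
Roof        | 55.3        
Server-Room | 13.9        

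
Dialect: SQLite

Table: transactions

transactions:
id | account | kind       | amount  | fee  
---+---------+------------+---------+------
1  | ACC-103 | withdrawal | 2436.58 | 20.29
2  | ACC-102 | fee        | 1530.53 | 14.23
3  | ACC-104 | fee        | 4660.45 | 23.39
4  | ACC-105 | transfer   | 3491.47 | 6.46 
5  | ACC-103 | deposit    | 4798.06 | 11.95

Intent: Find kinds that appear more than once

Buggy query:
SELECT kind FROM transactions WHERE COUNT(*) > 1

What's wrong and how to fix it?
Bug: COUNT(*) is an aggregate and cannot be used in WHERE

Fix: Group first, then use HAVING for the count condition

Corrected query:
SELECT kind FROM transactions GROUP BY kind HAVING COUNT(*) > 1

Result:
kind
----
fee 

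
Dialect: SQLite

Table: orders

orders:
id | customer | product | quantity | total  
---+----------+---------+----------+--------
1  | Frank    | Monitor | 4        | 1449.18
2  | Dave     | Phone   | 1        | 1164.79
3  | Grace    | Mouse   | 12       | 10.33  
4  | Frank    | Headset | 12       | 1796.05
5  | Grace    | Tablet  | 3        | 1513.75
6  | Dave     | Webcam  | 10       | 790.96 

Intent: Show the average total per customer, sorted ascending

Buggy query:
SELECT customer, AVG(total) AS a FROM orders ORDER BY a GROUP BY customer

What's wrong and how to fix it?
Bug: GROUP BY must precede ORDER BY

Fix: Reorder: SELECT … FROM … GROUP BY … ORDER BY …

Corrected query:
SELECT customer, AVG(total) AS a FROM orders GROUP BY customer ORDER BY a

Result:
customer | a       
---------+---------
Grace    | 762.04  
Dave     | 977.875 
Frank    | 1622.615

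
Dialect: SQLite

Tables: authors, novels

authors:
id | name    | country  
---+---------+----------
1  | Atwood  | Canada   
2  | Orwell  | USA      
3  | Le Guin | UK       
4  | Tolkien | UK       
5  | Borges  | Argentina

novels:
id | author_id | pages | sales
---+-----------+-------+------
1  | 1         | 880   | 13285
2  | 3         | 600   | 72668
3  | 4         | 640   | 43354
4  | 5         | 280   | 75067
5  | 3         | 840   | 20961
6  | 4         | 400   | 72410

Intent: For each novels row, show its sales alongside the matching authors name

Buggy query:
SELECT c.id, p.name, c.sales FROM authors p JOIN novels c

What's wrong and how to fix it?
Bug: JOIN with no ON clause produces a cartesian product; every novels row pairs with every authors row

Fix: Specify the join condition linking the foreign key to the parent id

Corrected query:
SELECT c.id, p.name, c.sales FROM authors p JOIN novels c ON c.author_id = p.id

Result:
id | name    | sales
---+---------+------
1  | Atwood  | 13285
2  | Le Guin | 72668
3  | Tolkien | 43354
4  | Borges  | 75067
5  | Le Guin | 20961
6  | Tolkien | 72410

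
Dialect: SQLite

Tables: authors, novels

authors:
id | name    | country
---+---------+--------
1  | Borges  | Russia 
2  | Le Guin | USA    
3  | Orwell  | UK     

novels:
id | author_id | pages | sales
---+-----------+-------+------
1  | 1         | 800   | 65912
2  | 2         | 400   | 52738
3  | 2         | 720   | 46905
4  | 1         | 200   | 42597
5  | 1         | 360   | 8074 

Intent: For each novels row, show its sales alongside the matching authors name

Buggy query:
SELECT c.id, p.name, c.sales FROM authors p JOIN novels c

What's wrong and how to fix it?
Bug: JOIN with no ON clause produces a cartesian product; every novels row pairs with every authors row

Fix: Add ON c.author_id = p.id to the JOIN

Corrected query:
SELECT c.id, p.name, c.sales FROM authors p JOIN novels c ON c.author_id = p.id

Result:
id | name    | sales
---+---------+------
1  | Borges  | 65912
2  | Le Guin | 52738
3  | Le Guin | 46905
4  | Borges  | 42597
5  | Borges  | 8074 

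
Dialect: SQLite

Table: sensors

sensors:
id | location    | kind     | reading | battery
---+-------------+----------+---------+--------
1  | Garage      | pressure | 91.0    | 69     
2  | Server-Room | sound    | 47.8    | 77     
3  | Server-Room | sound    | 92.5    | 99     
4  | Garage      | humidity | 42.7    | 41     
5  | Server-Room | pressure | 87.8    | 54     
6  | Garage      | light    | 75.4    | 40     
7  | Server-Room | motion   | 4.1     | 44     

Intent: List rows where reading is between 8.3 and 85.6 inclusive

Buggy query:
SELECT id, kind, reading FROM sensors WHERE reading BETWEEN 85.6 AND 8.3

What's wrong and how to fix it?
Bug: The bounds are reversed; BETWEEN a AND b requires a <= b to match anything

Fix: Write BETWEEN 8.3 AND 85.6

Corrected query:
SELECT id, kind, reading FROM sensors WHERE reading BETWEEN 8.3 AND 85.6

Result:
id | kind     | reading
---+----------+--------
2  | sound    | 47.8   
4  | humidity | 42.7   
6  | light    | 75.4   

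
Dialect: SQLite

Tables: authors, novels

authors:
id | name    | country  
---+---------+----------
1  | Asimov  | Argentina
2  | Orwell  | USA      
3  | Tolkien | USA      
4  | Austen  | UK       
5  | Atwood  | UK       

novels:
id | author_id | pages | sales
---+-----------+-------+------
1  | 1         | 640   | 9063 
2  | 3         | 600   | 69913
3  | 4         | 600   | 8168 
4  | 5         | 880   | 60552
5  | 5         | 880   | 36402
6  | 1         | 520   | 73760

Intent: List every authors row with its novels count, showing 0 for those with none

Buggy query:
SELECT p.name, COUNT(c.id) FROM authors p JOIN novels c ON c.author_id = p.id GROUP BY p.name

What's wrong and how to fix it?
Bug: An inner join excludes parents with zero children

Fix: Switch to LEFT JOIN to retain unmatched parent rows

Corrected query:
SELECT p.name, COUNT(c.id) FROM authors p LEFT JOIN novels c ON c.author_id = p.id GROUP BY p.name

Result:
name    | COUNT(c.id)
--------+------------
Asimov  | 2          
Atwood  | 2          
Austen  | 1          
Orwell  | 0          
Tolkien | 1          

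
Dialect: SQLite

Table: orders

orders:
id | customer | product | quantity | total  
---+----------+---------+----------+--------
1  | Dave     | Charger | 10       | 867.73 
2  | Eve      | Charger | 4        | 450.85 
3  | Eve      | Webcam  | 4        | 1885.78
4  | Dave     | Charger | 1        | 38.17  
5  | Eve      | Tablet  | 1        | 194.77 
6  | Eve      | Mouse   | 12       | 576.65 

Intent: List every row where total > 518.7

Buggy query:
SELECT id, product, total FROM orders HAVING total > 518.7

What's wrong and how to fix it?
Bug: This is a non-aggregate query (no GROUP BY, no aggregates), so in SQLite the HAVING clause is invalid here; a row-level condition belongs in WHERE

Fix: Replace HAVING with WHERE since the condition applies to individual rows

Corrected query:
SELECT id, product, total FROM orders WHERE total > 518.7

Result:
id | product | total  
---+---------+--------
1  | Charger | 867.73 
3  | Webcam  | 1885.78
6  | Mouse   | 576.65 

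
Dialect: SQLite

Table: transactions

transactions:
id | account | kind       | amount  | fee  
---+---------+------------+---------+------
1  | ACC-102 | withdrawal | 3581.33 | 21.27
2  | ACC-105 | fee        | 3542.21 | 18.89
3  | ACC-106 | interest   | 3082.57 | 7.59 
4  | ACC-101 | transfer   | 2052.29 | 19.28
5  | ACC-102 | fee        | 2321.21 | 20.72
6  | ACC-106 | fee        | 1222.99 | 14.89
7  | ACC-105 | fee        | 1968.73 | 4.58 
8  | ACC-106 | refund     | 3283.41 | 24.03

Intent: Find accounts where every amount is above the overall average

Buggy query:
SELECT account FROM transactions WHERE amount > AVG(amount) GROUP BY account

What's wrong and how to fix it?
Bug: AVG() is an aggregate; it can't sit directly in WHERE

Fix: Compute the overall average in a scalar subquery and compare each group's MIN against it in HAVING

Corrected query:
SELECT account FROM transactions GROUP BY account HAVING MIN(amount) > (SELECT AVG(amount) FROM transactions)

Result:
(no rows)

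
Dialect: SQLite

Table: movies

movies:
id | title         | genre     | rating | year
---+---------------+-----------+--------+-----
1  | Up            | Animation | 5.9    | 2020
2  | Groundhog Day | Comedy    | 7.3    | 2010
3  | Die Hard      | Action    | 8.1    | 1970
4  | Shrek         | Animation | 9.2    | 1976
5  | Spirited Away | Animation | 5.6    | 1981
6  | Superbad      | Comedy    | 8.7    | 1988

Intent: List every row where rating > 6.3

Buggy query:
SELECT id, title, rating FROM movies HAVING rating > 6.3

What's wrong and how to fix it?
Bug: This is a non-aggregate query (no GROUP BY, no aggregates), so in SQLite the HAVING clause is invalid here; a row-level condition belongs in WHERE

Fix: Use WHERE for row-level filtering

Corrected query:
SELECT id, title, rating FROM movies WHERE rating > 6.3

Result:
id | title         | rating
---+---------------+-------
2  | Groundhog Day | 7.3   
3  | Die Hard      | 8.1   
4  | Shrek         | 9.2   
6  | Superbad      | 8.7   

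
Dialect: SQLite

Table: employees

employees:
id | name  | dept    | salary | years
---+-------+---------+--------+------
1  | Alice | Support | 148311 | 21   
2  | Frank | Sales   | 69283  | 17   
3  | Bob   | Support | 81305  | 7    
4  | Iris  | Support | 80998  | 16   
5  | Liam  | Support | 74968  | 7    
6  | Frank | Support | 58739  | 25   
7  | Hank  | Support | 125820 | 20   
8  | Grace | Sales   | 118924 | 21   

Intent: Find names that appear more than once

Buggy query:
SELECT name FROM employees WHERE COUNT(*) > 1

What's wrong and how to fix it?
Bug: COUNT(*) is an aggregate and cannot be used in WHERE

Fix: Group first, then use HAVING for the count condition

Corrected query:
SELECT name FROM employees GROUP BY name HAVING COUNT(*) > 1

Result:
name 
-----
Frank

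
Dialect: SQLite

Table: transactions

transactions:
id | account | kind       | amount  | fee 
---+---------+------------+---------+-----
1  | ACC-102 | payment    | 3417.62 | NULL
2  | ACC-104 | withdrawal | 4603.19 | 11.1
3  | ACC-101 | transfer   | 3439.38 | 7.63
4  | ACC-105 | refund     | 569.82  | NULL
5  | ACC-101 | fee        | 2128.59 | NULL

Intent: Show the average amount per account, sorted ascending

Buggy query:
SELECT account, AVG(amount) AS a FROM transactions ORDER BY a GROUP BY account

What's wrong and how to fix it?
Bug: ORDER BY appears before GROUP BY; SQL clause order requires GROUP BY first

Fix: Reorder: SELECT … FROM … GROUP BY … ORDER BY …

Corrected query:
SELECT account, AVG(amount) AS a FROM transactions GROUP BY account ORDER BY a

Result:
account | a       
--------+---------
ACC-105 | 569.82  
ACC-101 | 2783.985
ACC-102 | 3417.62 
ACC-104 | 4603.19 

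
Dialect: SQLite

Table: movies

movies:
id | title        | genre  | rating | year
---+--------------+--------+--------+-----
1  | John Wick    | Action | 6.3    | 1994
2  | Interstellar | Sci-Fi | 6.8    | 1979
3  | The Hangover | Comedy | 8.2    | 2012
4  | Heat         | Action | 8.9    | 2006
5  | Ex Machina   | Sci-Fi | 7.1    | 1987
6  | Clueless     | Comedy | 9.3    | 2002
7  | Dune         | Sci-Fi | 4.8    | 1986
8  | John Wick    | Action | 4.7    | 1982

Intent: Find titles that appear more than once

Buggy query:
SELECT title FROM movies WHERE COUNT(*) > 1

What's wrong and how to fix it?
Bug: COUNT(*) is an aggregate and cannot be used in WHERE

Fix: GROUP BY title, then filter groups with HAVING COUNT(*) > 1

Corrected query:
SELECT title FROM movies GROUP BY title HAVING COUNT(*) > 1

Result:
title    
---------
John Wick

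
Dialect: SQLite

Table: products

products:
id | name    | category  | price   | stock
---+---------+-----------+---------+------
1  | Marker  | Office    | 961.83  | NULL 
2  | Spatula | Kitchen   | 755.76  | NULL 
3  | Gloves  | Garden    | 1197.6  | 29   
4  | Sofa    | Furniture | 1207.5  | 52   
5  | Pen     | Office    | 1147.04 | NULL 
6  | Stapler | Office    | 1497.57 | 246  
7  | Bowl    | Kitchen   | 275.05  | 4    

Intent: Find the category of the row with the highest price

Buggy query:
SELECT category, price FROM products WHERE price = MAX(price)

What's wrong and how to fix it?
Bug: WHERE is evaluated per row; an aggregate over the whole table isn't defined there

Fix: Use a subquery: WHERE price = (SELECT MAX(price) FROM products)

Corrected query:
SELECT category, price FROM products WHERE price = (SELECT MAX(price) FROM products)

Result:
category | price  
---------+--------
Office   | 1497.57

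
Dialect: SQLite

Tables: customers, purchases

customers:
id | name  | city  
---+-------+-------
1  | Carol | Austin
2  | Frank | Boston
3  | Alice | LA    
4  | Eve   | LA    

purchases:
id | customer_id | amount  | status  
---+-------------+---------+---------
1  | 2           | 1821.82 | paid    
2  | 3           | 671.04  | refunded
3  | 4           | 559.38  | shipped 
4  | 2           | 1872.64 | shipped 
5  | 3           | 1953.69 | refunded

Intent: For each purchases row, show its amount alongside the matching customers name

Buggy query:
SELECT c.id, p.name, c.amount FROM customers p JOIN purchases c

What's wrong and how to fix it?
Bug: JOIN with no ON clause produces a cartesian product; every purchases row pairs with every customers row

Fix: Specify the join condition linking the foreign key to the parent id

Corrected query:
SELECT c.id, p.name, c.amount FROM customers p JOIN purchases c ON c.customer_id = p.id

Result:
id | name  | amount 
---+-------+--------
1  | Frank | 1821.82
2  | Alice | 671.04 
3  | Eve   | 559.38 
4  | Frank | 1872.64
5  | Alice | 1953.69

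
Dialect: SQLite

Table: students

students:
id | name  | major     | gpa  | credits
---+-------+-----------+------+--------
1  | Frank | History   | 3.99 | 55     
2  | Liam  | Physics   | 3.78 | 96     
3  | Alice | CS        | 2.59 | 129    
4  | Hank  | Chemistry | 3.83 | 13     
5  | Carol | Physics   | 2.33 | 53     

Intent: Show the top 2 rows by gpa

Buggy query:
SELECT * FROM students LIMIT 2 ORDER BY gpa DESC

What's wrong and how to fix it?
Bug: ORDER BY cannot follow LIMIT; LIMIT is the final clause

Fix: Swap the clauses: ORDER BY first, then LIMIT

Corrected query:
SELECT * FROM students ORDER BY gpa DESC LIMIT 2

Result:
id | name  | major     | gpa  | credits
---+-------+-----------+------+--------
1  | Frank | History   | 3.99 | 55     
4  | Hank  | Chemistry | 3.83 | 13     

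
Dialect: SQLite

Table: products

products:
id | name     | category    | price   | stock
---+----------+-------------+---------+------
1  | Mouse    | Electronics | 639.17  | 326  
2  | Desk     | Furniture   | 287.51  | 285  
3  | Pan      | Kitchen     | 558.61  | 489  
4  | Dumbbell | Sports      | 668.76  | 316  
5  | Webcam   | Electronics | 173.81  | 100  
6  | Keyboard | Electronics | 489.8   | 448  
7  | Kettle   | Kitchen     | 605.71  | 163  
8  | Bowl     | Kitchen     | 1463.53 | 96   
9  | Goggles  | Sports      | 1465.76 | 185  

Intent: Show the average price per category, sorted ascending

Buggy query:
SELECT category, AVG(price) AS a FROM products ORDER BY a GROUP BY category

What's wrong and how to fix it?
Bug: GROUP BY must precede ORDER BY

Fix: Move ORDER BY to the end, after GROUP BY

Corrected query:
SELECT category, AVG(price) AS a FROM products GROUP BY category ORDER BY a

Result:
category    | a      
------------+--------
Furniture   | 287.51 
Electronics | 434.26 
Kitchen     | 875.95 
Sports      | 1067.26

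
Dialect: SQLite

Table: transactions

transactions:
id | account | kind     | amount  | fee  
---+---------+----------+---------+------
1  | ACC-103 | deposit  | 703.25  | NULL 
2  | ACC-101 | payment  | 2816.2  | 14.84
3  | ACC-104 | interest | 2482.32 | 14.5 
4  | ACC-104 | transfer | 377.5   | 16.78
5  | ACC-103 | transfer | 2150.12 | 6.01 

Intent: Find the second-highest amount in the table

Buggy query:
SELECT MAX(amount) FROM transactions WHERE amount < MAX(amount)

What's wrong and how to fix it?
Bug: The inner MAX is an aggregate inside WHERE, which is not allowed

Fix: Compute the overall MAX in a subquery, then take MAX of rows below it

Corrected query:
SELECT MAX(amount) FROM transactions WHERE amount < (SELECT MAX(amount) FROM transactions)

Result:
MAX(amount)
-----------
2482.32    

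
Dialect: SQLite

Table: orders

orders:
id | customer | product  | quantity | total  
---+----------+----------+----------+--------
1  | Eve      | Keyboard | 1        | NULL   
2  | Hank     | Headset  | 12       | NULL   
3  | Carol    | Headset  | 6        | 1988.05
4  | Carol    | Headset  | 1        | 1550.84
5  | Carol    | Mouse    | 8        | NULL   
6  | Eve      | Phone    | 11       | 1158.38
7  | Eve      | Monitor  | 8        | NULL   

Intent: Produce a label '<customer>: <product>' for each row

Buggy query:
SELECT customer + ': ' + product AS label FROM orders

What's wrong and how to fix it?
Bug: SQLite uses || for string concatenation; + coerces text to numbers (yielding 0)

Fix: Replace + with || to concatenate text

Corrected query:
SELECT customer || ': ' || product AS label FROM orders

Result:
label         
--------------
Eve: Keyboard 
Hank: Headset 
Carol: Headset
Carol: Headset
Carol: Mouse  
Eve: Phone    
Eve: Monitor  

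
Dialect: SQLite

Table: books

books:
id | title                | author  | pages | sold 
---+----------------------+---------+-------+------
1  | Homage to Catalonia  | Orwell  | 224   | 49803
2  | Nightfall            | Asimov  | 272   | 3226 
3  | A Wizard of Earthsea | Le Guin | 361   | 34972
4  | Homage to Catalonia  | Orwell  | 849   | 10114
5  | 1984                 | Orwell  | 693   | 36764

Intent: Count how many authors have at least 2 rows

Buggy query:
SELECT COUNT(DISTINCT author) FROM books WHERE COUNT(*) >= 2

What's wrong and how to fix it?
Bug: WHERE filters individual rows, not groups, so a group-level COUNT is invalid there

Fix: Group first with HAVING COUNT(*) >= 2, then COUNT the resulting groups

Corrected query:
SELECT COUNT(*) FROM (SELECT author FROM books GROUP BY author HAVING COUNT(*) >= 2)

Result:
COUNT(*)
--------
1       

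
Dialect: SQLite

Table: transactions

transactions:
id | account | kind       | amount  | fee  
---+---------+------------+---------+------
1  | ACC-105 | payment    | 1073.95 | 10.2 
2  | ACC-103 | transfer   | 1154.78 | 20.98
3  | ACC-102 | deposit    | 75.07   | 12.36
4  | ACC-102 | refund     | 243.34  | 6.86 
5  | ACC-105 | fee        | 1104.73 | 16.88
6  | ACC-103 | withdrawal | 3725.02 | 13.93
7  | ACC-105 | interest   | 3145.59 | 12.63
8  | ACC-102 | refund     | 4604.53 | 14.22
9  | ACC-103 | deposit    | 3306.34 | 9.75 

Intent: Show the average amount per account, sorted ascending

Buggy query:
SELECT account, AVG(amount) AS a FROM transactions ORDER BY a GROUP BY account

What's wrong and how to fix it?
Bug: GROUP BY must precede ORDER BY

Fix: Reorder: SELECT … FROM … GROUP BY … ORDER BY …

Corrected query:
SELECT account, AVG(amount) AS a FROM transactions GROUP BY account ORDER BY a

Result:
account | a          
--------+------------
ACC-102 | 1640.98    
ACC-105 | 1774.756667
ACC-103 | 2728.713333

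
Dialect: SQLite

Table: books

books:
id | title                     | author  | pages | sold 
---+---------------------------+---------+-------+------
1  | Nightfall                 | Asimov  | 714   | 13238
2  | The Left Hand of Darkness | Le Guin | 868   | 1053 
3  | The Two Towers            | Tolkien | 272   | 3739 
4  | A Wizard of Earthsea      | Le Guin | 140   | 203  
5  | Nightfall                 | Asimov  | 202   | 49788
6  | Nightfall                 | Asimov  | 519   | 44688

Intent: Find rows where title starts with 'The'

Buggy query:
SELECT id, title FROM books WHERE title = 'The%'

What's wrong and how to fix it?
Bug: Wildcards only work with LIKE; '=' treats '%' as a literal character

Fix: Use LIKE for wildcard pattern matching

Corrected query:
SELECT id, title FROM books WHERE title LIKE 'The%'

Result:
id | title                    
---+--------------------------
2  | The Left Hand of Darkness
3  | The Two Towers           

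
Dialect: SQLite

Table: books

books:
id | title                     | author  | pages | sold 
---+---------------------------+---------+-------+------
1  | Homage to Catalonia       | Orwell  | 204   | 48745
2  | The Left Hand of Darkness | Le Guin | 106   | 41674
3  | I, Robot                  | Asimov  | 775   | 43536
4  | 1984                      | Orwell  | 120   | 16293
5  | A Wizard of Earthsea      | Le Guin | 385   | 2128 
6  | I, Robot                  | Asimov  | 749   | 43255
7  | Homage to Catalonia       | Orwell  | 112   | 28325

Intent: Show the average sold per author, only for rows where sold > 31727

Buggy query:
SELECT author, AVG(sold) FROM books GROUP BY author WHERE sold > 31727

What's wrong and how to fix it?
Bug: WHERE cannot follow GROUP BY

Fix: Move the WHERE clause before GROUP BY

Corrected query:
SELECT author, AVG(sold) FROM books WHERE sold > 31727 GROUP BY author

Result:
author  | AVG(sold)
--------+----------
Asimov  | 43395.5  
Le Guin | 41674    
Orwell  | 48745    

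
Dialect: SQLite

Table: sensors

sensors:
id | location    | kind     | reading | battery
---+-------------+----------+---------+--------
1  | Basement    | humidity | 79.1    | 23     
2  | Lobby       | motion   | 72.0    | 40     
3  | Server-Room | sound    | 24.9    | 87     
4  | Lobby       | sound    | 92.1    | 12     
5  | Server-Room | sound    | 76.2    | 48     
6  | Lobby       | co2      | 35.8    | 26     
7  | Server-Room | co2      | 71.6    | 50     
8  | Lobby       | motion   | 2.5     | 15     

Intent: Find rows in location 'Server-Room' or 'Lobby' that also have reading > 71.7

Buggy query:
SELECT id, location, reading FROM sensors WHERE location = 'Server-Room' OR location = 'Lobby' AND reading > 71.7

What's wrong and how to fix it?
Bug: Without parentheses, AND is evaluated before OR, so the reading filter only applies to the 'Lobby' branch

Fix: Group the OR with parentheses (or use IN), then AND the threshold

Corrected query:
SELECT id, location, reading FROM sensors WHERE (location = 'Server-Room' OR location = 'Lobby') AND reading > 71.7

Result:
id | location    | reading
---+-------------+--------
2  | Lobby       | 72     
4  | Lobby       | 92.1   
5  | Server-Room | 76.2   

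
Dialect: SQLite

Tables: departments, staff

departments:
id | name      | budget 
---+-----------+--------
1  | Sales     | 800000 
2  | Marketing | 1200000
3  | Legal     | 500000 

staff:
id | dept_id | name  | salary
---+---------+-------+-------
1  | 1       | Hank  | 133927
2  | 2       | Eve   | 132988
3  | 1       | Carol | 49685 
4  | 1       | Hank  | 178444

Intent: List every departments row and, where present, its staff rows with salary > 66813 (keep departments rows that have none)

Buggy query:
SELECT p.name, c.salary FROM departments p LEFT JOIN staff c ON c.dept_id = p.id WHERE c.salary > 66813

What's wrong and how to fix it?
Bug: A WHERE condition on the right-hand table after LEFT JOIN drops unmatched parents

Fix: Put 'c.salary > 66813' in the JOIN's ON clause instead of WHERE

Corrected query:
SELECT p.name, c.salary FROM departments p LEFT JOIN staff c ON c.dept_id = p.id AND c.salary > 66813

Result:
name      | salary
----------+-------
Sales     | 133927
Sales     | 178444
Marketing | 132988
Legal     | NULL  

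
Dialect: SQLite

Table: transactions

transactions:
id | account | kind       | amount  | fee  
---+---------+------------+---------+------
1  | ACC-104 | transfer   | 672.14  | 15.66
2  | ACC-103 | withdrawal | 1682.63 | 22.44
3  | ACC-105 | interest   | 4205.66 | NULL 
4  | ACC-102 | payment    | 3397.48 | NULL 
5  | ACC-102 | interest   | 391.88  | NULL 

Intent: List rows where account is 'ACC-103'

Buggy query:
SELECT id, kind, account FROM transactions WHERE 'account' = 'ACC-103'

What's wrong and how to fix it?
Bug: Single quotes denote string literals in SQL; the column name is being compared as a constant string

Fix: Remove the quotes around the column name (or use double quotes for an identifier)

Corrected query:
SELECT id, kind, account FROM transactions WHERE account = 'ACC-103'

Result:
id | kind       | account
---+------------+--------
2  | withdrawal | ACC-103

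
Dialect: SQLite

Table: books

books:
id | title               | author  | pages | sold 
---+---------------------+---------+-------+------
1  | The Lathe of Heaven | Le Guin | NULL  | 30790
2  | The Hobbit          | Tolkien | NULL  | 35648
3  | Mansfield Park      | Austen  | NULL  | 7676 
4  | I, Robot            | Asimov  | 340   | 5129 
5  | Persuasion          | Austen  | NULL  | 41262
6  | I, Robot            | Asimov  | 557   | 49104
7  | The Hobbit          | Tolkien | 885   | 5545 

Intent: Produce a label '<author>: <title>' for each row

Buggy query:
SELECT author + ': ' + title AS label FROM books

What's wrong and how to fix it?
Bug: SQLite uses || for string concatenation; + coerces text to numbers (yielding 0)

Fix: Replace + with || to concatenate text

Corrected query:
SELECT author || ': ' || title AS label FROM books

Result:
label                       
----------------------------
Le Guin: The Lathe of Heaven
Tolkien: The Hobbit         
Austen: Mansfield Park      
Asimov: I, Robot            
Austen: Persuasion          
Asimov: I, Robot            
Tolkien: The Hobbit         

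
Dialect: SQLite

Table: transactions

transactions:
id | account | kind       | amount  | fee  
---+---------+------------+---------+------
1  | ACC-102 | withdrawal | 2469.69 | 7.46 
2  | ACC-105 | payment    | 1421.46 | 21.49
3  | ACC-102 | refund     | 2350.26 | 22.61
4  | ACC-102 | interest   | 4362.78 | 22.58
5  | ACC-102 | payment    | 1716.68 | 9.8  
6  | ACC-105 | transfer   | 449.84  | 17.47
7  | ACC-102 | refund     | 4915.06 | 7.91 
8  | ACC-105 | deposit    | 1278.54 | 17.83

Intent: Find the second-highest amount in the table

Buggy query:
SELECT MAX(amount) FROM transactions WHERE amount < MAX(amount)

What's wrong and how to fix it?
Bug: The inner MAX is an aggregate inside WHERE, which is not allowed

Fix: Compute the overall MAX in a subquery, then take MAX of rows below it

Corrected query:
SELECT MAX(amount) FROM transactions WHERE amount < (SELECT MAX(amount) FROM transactions)

Result:
MAX(amount)
-----------
4362.78    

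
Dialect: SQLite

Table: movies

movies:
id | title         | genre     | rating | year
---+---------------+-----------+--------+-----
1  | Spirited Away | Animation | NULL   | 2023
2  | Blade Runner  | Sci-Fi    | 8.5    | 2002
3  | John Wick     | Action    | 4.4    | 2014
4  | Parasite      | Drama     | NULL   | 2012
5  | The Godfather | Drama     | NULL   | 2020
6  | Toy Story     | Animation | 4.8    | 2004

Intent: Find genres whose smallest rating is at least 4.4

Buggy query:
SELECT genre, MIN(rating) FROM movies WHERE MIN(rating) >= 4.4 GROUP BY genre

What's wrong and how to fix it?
Bug: Aggregates like MIN are computed per group after WHERE runs

Fix: Replace WHERE with HAVING after the GROUP BY

Corrected query:
SELECT genre, MIN(rating) FROM movies GROUP BY genre HAVING MIN(rating) >= 4.4

Result:
genre     | MIN(rating)
----------+------------
Action    | 4.4        
Animation | 4.8        
Sci-Fi    | 8.5        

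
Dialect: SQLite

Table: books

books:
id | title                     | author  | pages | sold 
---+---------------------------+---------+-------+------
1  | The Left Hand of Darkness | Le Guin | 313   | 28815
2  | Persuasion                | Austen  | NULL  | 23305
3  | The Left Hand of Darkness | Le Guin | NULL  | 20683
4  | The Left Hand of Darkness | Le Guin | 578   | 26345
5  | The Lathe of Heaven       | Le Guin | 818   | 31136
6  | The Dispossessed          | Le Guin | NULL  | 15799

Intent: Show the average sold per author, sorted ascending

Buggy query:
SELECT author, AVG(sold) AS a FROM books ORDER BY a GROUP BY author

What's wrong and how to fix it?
Bug: GROUP BY must precede ORDER BY

Fix: Reorder: SELECT … FROM … GROUP BY … ORDER BY …

Corrected query:
SELECT author, AVG(sold) AS a FROM books GROUP BY author ORDER BY a

Result:
author  | a      
--------+--------
Austen  | 23305  
Le Guin | 24555.6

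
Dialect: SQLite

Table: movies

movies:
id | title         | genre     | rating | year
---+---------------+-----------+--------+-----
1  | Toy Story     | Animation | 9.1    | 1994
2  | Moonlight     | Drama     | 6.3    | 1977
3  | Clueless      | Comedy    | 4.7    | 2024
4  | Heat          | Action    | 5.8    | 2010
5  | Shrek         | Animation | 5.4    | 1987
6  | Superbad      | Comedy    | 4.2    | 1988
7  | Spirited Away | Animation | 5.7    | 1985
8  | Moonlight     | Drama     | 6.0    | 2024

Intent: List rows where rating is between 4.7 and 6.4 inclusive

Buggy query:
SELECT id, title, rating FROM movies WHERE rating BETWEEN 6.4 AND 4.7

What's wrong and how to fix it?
Bug: BETWEEN expects the lower bound first; with 6.4 AND 4.7 the range is empty

Fix: Write BETWEEN 4.7 AND 6.4

Corrected query:
SELECT id, title, rating FROM movies WHERE rating BETWEEN 4.7 AND 6.4

Result:
id | title         | rating
---+---------------+-------
2  | Moonlight     | 6.3   
3  | Clueless      | 4.7   
4  | Heat          | 5.8   
5  | Shrek         | 5.4   
7  | Spirited Away | 5.7   
8  | Moonlight     | 6     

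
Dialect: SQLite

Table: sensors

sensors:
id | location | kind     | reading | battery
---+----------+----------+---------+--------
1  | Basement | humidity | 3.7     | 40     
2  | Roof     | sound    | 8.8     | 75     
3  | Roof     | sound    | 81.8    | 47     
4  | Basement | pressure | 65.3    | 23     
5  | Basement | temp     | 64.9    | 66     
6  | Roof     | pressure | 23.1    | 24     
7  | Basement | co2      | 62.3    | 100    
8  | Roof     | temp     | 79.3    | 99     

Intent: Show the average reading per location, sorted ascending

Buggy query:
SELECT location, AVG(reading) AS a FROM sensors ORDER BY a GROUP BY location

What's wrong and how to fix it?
Bug: ORDER BY appears before GROUP BY; SQL clause order requires GROUP BY first

Fix: Move ORDER BY to the end, after GROUP BY

Corrected query:
SELECT location, AVG(reading) AS a FROM sensors GROUP BY location ORDER BY a

Result:
location | a    
---------+------
Roof     | 48.25
Basement | 49.05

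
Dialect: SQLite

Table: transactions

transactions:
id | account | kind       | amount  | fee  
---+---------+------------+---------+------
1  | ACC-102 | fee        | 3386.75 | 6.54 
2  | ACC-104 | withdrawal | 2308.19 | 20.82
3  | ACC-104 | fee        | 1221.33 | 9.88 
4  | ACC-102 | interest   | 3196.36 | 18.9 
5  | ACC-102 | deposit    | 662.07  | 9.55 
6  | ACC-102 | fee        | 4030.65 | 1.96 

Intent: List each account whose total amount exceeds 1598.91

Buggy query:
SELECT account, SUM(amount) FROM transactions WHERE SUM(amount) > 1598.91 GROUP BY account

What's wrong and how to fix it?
Bug: SUM(amount) is an aggregate, but WHERE filters rows before aggregation

Fix: Use HAVING (which filters groups after aggregation) instead of WHERE

Corrected query:
SELECT account, SUM(amount) FROM transactions GROUP BY account HAVING SUM(amount) > 1598.91

Result:
account | SUM(amount)
--------+------------
ACC-102 | 11275.83   
ACC-104 | 3529.52    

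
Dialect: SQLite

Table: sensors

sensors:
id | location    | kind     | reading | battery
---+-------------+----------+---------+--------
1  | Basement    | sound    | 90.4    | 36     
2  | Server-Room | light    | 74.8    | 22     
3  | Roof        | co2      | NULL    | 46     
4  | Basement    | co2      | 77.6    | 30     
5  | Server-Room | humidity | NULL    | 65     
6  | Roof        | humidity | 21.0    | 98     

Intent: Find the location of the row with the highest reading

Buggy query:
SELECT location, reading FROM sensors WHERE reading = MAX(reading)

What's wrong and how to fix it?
Bug: MAX(reading) is an aggregate and cannot be used directly in WHERE

Fix: Wrap MAX in a scalar subquery so WHERE compares against a single value

Corrected query:
SELECT location, reading FROM sensors WHERE reading = (SELECT MAX(reading) FROM sensors)

Result:
location | reading
---------+--------
Basement | 90.4   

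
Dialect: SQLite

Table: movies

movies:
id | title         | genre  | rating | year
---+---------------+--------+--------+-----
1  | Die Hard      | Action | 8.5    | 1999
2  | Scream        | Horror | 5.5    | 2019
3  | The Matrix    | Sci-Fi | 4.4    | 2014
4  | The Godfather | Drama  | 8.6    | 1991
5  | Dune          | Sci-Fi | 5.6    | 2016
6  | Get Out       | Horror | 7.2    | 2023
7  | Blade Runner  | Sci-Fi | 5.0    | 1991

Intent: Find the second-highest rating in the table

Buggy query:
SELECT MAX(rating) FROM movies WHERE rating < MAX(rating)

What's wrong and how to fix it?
Bug: MAX(rating) on the right of the comparison is an aggregate-in-WHERE error

Fix: Put the inner MAX in a scalar subquery

Corrected query:
SELECT MAX(rating) FROM movies WHERE rating < (SELECT MAX(rating) FROM movies)

Result:
MAX(rating)
-----------
8.5        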